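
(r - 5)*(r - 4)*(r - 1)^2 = r^4 - 11*r^3 + 39*r^2 - 49*r + 20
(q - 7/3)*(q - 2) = q^2 - 13*q/3 + 14/3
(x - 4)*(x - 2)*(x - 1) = x^3 - 7*x^2 + 14*x - 8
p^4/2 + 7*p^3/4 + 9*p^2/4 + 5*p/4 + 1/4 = (p/2 + 1/2)*(p + 1/2)*(p + 1)^2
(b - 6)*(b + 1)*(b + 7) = b^3 + 2*b^2 - 41*b - 42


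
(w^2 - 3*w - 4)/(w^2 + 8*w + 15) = (w^2 - 3*w - 4)/(w^2 + 8*w + 15)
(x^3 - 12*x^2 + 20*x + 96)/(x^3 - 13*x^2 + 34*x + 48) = (x + 2)/(x + 1)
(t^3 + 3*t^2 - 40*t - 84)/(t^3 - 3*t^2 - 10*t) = (t^2 + t - 42)/(t*(t - 5))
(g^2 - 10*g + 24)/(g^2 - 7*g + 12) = (g - 6)/(g - 3)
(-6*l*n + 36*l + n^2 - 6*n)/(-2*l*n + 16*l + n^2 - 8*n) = (6*l*n - 36*l - n^2 + 6*n)/(2*l*n - 16*l - n^2 + 8*n)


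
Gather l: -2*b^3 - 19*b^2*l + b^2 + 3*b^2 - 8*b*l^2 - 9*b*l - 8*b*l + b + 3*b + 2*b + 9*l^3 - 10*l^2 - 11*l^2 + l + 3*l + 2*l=-2*b^3 + 4*b^2 + 6*b + 9*l^3 + l^2*(-8*b - 21) + l*(-19*b^2 - 17*b + 6)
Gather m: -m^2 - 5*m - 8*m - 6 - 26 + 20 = -m^2 - 13*m - 12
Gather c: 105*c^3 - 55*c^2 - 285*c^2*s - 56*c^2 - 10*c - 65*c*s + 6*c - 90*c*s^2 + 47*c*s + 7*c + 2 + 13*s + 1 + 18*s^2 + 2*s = 105*c^3 + c^2*(-285*s - 111) + c*(-90*s^2 - 18*s + 3) + 18*s^2 + 15*s + 3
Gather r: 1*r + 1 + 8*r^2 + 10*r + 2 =8*r^2 + 11*r + 3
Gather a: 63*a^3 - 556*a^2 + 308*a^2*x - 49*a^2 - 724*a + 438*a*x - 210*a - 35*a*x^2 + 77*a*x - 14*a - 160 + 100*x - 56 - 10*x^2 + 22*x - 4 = 63*a^3 + a^2*(308*x - 605) + a*(-35*x^2 + 515*x - 948) - 10*x^2 + 122*x - 220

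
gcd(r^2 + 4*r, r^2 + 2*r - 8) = r + 4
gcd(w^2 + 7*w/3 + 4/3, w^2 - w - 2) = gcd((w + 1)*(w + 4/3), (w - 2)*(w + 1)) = w + 1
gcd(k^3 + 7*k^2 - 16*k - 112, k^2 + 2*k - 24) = k - 4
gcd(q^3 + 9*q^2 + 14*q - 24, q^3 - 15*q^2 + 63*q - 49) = q - 1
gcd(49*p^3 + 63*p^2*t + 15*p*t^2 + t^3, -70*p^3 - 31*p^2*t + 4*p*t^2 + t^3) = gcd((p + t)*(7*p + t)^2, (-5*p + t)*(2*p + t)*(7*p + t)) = 7*p + t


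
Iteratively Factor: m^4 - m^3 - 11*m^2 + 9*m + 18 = (m - 3)*(m^3 + 2*m^2 - 5*m - 6) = (m - 3)*(m + 3)*(m^2 - m - 2) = (m - 3)*(m - 2)*(m + 3)*(m + 1)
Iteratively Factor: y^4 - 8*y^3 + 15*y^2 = (y - 5)*(y^3 - 3*y^2) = y*(y - 5)*(y^2 - 3*y) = y*(y - 5)*(y - 3)*(y)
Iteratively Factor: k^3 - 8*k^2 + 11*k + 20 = (k - 5)*(k^2 - 3*k - 4) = (k - 5)*(k - 4)*(k + 1)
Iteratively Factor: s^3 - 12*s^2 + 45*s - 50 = (s - 5)*(s^2 - 7*s + 10) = (s - 5)^2*(s - 2)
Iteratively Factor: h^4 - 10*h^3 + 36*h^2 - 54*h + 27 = (h - 1)*(h^3 - 9*h^2 + 27*h - 27) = (h - 3)*(h - 1)*(h^2 - 6*h + 9) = (h - 3)^2*(h - 1)*(h - 3)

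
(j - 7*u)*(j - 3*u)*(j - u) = j^3 - 11*j^2*u + 31*j*u^2 - 21*u^3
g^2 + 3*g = g*(g + 3)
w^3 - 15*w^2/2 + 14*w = w*(w - 4)*(w - 7/2)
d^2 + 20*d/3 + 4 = (d + 2/3)*(d + 6)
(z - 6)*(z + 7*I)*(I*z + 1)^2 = -z^4 + 6*z^3 - 5*I*z^3 - 13*z^2 + 30*I*z^2 + 78*z + 7*I*z - 42*I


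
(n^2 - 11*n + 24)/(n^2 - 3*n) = (n - 8)/n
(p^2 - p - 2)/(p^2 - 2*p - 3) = (p - 2)/(p - 3)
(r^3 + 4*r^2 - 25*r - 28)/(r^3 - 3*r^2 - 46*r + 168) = (r + 1)/(r - 6)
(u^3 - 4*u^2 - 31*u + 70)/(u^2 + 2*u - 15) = (u^2 - 9*u + 14)/(u - 3)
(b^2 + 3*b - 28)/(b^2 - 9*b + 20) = (b + 7)/(b - 5)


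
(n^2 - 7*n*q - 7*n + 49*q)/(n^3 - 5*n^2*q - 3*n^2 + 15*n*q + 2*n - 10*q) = (n^2 - 7*n*q - 7*n + 49*q)/(n^3 - 5*n^2*q - 3*n^2 + 15*n*q + 2*n - 10*q)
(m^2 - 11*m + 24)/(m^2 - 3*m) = (m - 8)/m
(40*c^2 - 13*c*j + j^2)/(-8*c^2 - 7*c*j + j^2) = (-5*c + j)/(c + j)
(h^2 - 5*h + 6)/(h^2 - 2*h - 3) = (h - 2)/(h + 1)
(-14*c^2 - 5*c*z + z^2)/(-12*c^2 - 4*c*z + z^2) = (-7*c + z)/(-6*c + z)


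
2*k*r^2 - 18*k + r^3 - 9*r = (2*k + r)*(r - 3)*(r + 3)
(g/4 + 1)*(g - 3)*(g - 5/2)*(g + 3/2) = g^4/4 - 67*g^2/16 + 33*g/16 + 45/4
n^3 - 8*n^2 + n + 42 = (n - 7)*(n - 3)*(n + 2)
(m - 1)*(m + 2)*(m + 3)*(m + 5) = m^4 + 9*m^3 + 21*m^2 - m - 30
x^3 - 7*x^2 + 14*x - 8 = (x - 4)*(x - 2)*(x - 1)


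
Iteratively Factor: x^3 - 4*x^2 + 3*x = (x)*(x^2 - 4*x + 3) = x*(x - 1)*(x - 3)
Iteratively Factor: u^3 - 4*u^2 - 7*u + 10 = (u - 5)*(u^2 + u - 2) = (u - 5)*(u - 1)*(u + 2)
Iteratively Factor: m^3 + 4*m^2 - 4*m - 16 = (m + 4)*(m^2 - 4) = (m - 2)*(m + 4)*(m + 2)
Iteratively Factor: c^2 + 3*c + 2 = (c + 1)*(c + 2)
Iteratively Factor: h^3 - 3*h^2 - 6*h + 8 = (h + 2)*(h^2 - 5*h + 4) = (h - 4)*(h + 2)*(h - 1)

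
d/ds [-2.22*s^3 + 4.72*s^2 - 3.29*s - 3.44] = -6.66*s^2 + 9.44*s - 3.29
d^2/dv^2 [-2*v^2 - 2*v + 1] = -4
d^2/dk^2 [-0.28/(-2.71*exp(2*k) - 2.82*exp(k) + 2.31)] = (-(3.0352*exp(k) + 0.7896)*(2.71*exp(2*k) + 2.82*exp(k) - 2.31) + 0.28*(5.42*exp(k) + 2.82)*(10.84*exp(k) + 5.64)*exp(k))*exp(k)/(2.71*exp(2*k) + 2.82*exp(k) - 2.31)^3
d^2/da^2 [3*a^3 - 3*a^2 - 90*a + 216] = 18*a - 6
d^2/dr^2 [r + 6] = 0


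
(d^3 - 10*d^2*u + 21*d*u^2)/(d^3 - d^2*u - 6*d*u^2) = (d - 7*u)/(d + 2*u)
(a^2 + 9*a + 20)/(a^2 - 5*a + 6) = (a^2 + 9*a + 20)/(a^2 - 5*a + 6)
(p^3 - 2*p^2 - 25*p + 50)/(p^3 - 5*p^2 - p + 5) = (p^2 + 3*p - 10)/(p^2 - 1)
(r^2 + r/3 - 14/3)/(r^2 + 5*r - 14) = (r + 7/3)/(r + 7)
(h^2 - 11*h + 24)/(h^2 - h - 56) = (h - 3)/(h + 7)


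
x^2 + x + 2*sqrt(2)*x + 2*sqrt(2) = (x + 1)*(x + 2*sqrt(2))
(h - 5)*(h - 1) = h^2 - 6*h + 5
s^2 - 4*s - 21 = (s - 7)*(s + 3)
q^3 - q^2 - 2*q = q*(q - 2)*(q + 1)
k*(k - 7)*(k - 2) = k^3 - 9*k^2 + 14*k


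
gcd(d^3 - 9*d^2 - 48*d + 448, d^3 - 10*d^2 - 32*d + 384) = d^2 - 16*d + 64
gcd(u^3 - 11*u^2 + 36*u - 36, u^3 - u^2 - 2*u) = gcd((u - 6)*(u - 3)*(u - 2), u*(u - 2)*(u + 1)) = u - 2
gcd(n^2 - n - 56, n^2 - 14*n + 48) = n - 8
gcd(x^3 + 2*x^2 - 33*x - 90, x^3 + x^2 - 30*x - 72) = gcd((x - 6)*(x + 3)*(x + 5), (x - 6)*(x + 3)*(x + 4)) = x^2 - 3*x - 18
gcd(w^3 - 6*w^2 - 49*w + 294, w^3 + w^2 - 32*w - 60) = w - 6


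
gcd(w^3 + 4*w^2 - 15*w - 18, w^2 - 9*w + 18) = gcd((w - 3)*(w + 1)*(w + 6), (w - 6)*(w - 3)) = w - 3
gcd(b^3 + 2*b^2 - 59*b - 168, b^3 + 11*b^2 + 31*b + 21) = b^2 + 10*b + 21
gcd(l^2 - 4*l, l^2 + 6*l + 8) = 1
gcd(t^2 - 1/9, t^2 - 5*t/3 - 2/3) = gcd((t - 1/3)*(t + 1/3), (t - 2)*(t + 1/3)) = t + 1/3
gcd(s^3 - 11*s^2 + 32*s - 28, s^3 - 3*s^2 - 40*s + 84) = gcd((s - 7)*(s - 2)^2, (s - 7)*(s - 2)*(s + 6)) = s^2 - 9*s + 14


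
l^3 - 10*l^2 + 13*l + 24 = (l - 8)*(l - 3)*(l + 1)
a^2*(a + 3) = a^3 + 3*a^2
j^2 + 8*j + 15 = (j + 3)*(j + 5)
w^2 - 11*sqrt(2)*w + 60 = (w - 6*sqrt(2))*(w - 5*sqrt(2))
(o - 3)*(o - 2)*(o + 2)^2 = o^4 - o^3 - 10*o^2 + 4*o + 24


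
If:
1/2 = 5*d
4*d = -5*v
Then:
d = 1/10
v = -2/25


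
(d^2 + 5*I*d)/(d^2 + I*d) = (d + 5*I)/(d + I)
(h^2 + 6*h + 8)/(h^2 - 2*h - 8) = (h + 4)/(h - 4)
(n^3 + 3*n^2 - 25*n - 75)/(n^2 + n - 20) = (n^2 - 2*n - 15)/(n - 4)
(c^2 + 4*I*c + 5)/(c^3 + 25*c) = (c - I)/(c*(c - 5*I))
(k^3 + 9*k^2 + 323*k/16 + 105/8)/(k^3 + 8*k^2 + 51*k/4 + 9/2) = (16*k^2 + 48*k + 35)/(4*(4*k^2 + 8*k + 3))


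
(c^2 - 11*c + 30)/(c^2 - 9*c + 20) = (c - 6)/(c - 4)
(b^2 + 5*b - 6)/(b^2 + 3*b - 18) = (b - 1)/(b - 3)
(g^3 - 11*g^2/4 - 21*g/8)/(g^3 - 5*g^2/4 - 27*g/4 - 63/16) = 2*g/(2*g + 3)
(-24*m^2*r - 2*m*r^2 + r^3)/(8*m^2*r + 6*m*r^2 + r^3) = (-6*m + r)/(2*m + r)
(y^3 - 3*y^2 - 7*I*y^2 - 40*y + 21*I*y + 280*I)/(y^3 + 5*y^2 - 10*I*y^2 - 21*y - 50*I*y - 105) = (y - 8)/(y - 3*I)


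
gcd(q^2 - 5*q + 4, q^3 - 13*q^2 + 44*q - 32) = q^2 - 5*q + 4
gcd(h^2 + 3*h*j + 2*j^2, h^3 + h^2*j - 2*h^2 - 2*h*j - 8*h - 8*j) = h + j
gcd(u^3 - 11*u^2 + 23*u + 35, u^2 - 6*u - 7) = u^2 - 6*u - 7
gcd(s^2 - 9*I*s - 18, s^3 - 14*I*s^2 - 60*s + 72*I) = s - 6*I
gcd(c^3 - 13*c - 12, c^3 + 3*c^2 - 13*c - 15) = c + 1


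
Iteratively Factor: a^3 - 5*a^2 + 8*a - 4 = (a - 2)*(a^2 - 3*a + 2) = (a - 2)*(a - 1)*(a - 2)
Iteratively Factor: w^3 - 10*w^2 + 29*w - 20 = (w - 4)*(w^2 - 6*w + 5) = (w - 5)*(w - 4)*(w - 1)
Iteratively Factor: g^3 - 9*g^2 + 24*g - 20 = (g - 2)*(g^2 - 7*g + 10) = (g - 2)^2*(g - 5)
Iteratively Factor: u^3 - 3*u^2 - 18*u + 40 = (u - 2)*(u^2 - u - 20) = (u - 5)*(u - 2)*(u + 4)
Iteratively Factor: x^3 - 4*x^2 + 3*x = (x)*(x^2 - 4*x + 3) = x*(x - 3)*(x - 1)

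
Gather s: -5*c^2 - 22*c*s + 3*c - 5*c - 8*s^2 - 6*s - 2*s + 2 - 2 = -5*c^2 - 2*c - 8*s^2 + s*(-22*c - 8)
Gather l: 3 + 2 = 5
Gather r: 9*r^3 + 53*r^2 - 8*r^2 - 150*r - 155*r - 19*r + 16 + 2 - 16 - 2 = 9*r^3 + 45*r^2 - 324*r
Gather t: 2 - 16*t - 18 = -16*t - 16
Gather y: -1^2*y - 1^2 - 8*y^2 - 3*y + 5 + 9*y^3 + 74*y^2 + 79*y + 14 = 9*y^3 + 66*y^2 + 75*y + 18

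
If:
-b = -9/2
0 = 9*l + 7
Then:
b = 9/2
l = -7/9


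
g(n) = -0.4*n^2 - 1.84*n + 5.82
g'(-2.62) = 0.26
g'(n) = -0.8*n - 1.84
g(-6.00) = 2.46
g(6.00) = -19.62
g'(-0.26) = -1.63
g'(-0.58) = -1.38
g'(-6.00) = 2.96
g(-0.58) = 6.75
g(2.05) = 0.37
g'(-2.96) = 0.53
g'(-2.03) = -0.22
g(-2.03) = 7.91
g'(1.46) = -3.01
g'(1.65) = -3.16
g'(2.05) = -3.48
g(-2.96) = 7.76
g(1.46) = 2.28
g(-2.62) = 7.90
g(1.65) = 1.70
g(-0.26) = 6.27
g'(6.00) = -6.64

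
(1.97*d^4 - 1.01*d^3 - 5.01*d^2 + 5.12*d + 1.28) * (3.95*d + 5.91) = 7.7815*d^5 + 7.6532*d^4 - 25.7586*d^3 - 9.3851*d^2 + 35.3152*d + 7.5648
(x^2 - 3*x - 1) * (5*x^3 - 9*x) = 5*x^5 - 15*x^4 - 14*x^3 + 27*x^2 + 9*x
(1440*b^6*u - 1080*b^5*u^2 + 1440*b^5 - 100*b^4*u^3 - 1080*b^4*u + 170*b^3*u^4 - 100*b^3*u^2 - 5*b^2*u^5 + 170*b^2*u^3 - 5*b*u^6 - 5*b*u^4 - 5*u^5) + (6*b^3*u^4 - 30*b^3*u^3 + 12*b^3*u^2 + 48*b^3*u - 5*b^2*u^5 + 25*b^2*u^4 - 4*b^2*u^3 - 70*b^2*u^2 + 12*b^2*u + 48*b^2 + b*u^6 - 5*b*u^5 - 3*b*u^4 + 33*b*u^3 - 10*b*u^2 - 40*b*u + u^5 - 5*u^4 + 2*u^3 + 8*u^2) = 1440*b^6*u - 1080*b^5*u^2 + 1440*b^5 - 100*b^4*u^3 - 1080*b^4*u + 176*b^3*u^4 - 30*b^3*u^3 - 88*b^3*u^2 + 48*b^3*u - 10*b^2*u^5 + 25*b^2*u^4 + 166*b^2*u^3 - 70*b^2*u^2 + 12*b^2*u + 48*b^2 - 4*b*u^6 - 5*b*u^5 - 8*b*u^4 + 33*b*u^3 - 10*b*u^2 - 40*b*u - 4*u^5 - 5*u^4 + 2*u^3 + 8*u^2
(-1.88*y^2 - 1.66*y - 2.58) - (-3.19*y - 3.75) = -1.88*y^2 + 1.53*y + 1.17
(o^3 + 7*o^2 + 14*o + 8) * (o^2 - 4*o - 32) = o^5 + 3*o^4 - 46*o^3 - 272*o^2 - 480*o - 256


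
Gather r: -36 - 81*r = -81*r - 36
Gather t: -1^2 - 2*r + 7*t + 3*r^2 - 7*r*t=3*r^2 - 2*r + t*(7 - 7*r) - 1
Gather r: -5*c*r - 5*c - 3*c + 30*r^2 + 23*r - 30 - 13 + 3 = -8*c + 30*r^2 + r*(23 - 5*c) - 40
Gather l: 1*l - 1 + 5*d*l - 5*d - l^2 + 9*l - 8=-5*d - l^2 + l*(5*d + 10) - 9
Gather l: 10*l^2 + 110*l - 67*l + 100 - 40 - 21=10*l^2 + 43*l + 39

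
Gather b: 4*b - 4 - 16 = 4*b - 20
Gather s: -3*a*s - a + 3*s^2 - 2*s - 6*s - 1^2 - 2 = -a + 3*s^2 + s*(-3*a - 8) - 3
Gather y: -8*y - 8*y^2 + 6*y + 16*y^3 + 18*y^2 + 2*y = 16*y^3 + 10*y^2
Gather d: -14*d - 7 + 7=-14*d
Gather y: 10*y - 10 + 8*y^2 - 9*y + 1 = 8*y^2 + y - 9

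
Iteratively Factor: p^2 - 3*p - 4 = (p - 4)*(p + 1)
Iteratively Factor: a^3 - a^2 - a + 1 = (a - 1)*(a^2 - 1) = (a - 1)^2*(a + 1)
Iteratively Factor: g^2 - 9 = (g - 3)*(g + 3)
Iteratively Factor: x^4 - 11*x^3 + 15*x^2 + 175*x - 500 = (x - 5)*(x^3 - 6*x^2 - 15*x + 100) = (x - 5)^2*(x^2 - x - 20) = (x - 5)^3*(x + 4)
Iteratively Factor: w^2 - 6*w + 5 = (w - 1)*(w - 5)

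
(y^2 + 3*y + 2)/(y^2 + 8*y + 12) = (y + 1)/(y + 6)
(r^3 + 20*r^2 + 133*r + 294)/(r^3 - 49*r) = (r^2 + 13*r + 42)/(r*(r - 7))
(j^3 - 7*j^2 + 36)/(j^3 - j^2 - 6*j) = (j - 6)/j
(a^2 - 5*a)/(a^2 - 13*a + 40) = a/(a - 8)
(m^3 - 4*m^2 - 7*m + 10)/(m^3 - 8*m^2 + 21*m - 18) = (m^3 - 4*m^2 - 7*m + 10)/(m^3 - 8*m^2 + 21*m - 18)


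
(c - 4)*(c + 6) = c^2 + 2*c - 24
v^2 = v^2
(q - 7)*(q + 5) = q^2 - 2*q - 35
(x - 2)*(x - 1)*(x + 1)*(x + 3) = x^4 + x^3 - 7*x^2 - x + 6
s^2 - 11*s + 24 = (s - 8)*(s - 3)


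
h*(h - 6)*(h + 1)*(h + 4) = h^4 - h^3 - 26*h^2 - 24*h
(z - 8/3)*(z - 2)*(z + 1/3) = z^3 - 13*z^2/3 + 34*z/9 + 16/9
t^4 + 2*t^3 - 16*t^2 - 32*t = t*(t - 4)*(t + 2)*(t + 4)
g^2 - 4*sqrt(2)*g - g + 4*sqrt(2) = (g - 1)*(g - 4*sqrt(2))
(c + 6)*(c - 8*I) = c^2 + 6*c - 8*I*c - 48*I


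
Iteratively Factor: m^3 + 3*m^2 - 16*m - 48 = (m + 4)*(m^2 - m - 12) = (m - 4)*(m + 4)*(m + 3)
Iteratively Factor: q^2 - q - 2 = (q + 1)*(q - 2)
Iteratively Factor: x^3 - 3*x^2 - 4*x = (x + 1)*(x^2 - 4*x) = x*(x + 1)*(x - 4)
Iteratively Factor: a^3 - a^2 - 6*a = (a)*(a^2 - a - 6) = a*(a + 2)*(a - 3)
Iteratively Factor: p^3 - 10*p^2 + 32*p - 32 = (p - 2)*(p^2 - 8*p + 16) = (p - 4)*(p - 2)*(p - 4)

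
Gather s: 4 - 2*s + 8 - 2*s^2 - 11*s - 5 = -2*s^2 - 13*s + 7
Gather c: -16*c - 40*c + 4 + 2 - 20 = -56*c - 14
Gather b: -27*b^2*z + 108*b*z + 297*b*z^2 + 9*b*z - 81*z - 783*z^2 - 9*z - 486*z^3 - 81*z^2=-27*b^2*z + b*(297*z^2 + 117*z) - 486*z^3 - 864*z^2 - 90*z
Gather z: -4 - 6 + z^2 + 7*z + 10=z^2 + 7*z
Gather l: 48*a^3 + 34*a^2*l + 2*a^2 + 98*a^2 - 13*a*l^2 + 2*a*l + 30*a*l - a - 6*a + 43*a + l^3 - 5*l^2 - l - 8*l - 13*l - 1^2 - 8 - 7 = 48*a^3 + 100*a^2 + 36*a + l^3 + l^2*(-13*a - 5) + l*(34*a^2 + 32*a - 22) - 16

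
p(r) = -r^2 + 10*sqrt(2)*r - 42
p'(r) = -2*r + 10*sqrt(2)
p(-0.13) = -43.86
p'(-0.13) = 14.40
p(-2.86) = -90.63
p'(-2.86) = 19.86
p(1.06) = -28.13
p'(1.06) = 12.02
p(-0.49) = -49.17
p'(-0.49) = 15.12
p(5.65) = 5.98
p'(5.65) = 2.84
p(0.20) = -39.21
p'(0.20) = 13.74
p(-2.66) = -86.69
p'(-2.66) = 19.46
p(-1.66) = -68.23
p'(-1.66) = 17.46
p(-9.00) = -250.28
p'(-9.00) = 32.14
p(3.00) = -8.57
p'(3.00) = 8.14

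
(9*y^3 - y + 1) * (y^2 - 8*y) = 9*y^5 - 72*y^4 - y^3 + 9*y^2 - 8*y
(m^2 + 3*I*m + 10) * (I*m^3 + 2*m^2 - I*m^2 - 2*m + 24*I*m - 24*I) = I*m^5 - m^4 - I*m^4 + m^3 + 40*I*m^3 - 52*m^2 - 40*I*m^2 + 52*m + 240*I*m - 240*I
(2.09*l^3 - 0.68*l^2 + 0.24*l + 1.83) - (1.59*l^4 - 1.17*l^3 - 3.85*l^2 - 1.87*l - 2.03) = -1.59*l^4 + 3.26*l^3 + 3.17*l^2 + 2.11*l + 3.86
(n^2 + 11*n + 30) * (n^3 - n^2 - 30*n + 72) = n^5 + 10*n^4 - 11*n^3 - 288*n^2 - 108*n + 2160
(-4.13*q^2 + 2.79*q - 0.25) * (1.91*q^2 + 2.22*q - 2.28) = -7.8883*q^4 - 3.8397*q^3 + 15.1327*q^2 - 6.9162*q + 0.57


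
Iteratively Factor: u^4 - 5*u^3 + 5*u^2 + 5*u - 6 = (u - 1)*(u^3 - 4*u^2 + u + 6) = (u - 1)*(u + 1)*(u^2 - 5*u + 6) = (u - 2)*(u - 1)*(u + 1)*(u - 3)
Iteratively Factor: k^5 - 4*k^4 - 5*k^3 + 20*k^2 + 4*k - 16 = (k + 1)*(k^4 - 5*k^3 + 20*k - 16) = (k - 4)*(k + 1)*(k^3 - k^2 - 4*k + 4) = (k - 4)*(k - 1)*(k + 1)*(k^2 - 4) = (k - 4)*(k - 1)*(k + 1)*(k + 2)*(k - 2)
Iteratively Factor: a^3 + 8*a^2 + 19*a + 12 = (a + 3)*(a^2 + 5*a + 4) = (a + 1)*(a + 3)*(a + 4)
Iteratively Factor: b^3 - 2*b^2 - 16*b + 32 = (b - 4)*(b^2 + 2*b - 8) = (b - 4)*(b - 2)*(b + 4)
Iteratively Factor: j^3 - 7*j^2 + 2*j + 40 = (j - 5)*(j^2 - 2*j - 8) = (j - 5)*(j - 4)*(j + 2)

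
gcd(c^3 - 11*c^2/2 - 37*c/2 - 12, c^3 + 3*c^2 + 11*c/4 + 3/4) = c^2 + 5*c/2 + 3/2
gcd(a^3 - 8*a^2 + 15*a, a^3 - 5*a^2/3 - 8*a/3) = a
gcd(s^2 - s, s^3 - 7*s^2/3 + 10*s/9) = s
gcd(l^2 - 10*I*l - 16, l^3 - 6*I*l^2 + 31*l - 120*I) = l - 8*I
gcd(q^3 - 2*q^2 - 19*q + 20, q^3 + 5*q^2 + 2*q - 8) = q^2 + 3*q - 4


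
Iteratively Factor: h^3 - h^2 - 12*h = (h + 3)*(h^2 - 4*h) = (h - 4)*(h + 3)*(h)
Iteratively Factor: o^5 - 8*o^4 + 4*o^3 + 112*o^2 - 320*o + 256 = (o - 4)*(o^4 - 4*o^3 - 12*o^2 + 64*o - 64) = (o - 4)^2*(o^3 - 12*o + 16) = (o - 4)^2*(o - 2)*(o^2 + 2*o - 8) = (o - 4)^2*(o - 2)*(o + 4)*(o - 2)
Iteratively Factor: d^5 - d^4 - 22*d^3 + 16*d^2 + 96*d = (d + 4)*(d^4 - 5*d^3 - 2*d^2 + 24*d) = (d - 4)*(d + 4)*(d^3 - d^2 - 6*d) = (d - 4)*(d - 3)*(d + 4)*(d^2 + 2*d) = (d - 4)*(d - 3)*(d + 2)*(d + 4)*(d)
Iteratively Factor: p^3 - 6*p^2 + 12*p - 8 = (p - 2)*(p^2 - 4*p + 4) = (p - 2)^2*(p - 2)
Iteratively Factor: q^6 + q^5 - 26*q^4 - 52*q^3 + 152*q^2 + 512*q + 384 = (q + 2)*(q^5 - q^4 - 24*q^3 - 4*q^2 + 160*q + 192) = (q - 4)*(q + 2)*(q^4 + 3*q^3 - 12*q^2 - 52*q - 48) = (q - 4)^2*(q + 2)*(q^3 + 7*q^2 + 16*q + 12) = (q - 4)^2*(q + 2)*(q + 3)*(q^2 + 4*q + 4) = (q - 4)^2*(q + 2)^2*(q + 3)*(q + 2)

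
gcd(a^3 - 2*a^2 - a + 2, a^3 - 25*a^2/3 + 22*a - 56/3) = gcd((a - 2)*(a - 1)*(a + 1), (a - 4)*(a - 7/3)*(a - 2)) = a - 2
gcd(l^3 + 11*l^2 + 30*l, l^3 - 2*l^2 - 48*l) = l^2 + 6*l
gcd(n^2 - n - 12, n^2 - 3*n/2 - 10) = n - 4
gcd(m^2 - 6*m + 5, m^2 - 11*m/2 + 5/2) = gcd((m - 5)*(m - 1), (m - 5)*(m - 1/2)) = m - 5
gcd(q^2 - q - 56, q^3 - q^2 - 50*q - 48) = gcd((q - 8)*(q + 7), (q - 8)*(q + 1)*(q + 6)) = q - 8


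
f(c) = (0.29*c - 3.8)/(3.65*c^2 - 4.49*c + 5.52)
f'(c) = (4.49 - 7.3*c)*(0.29*c - 3.8)/(3.65*c^2 - 4.49*c + 5.52)^2 + 0.29/(3.65*c^2 - 4.49*c + 5.52) = (-1.0585*c^2 + 27.74*c - 15.4612)/(13.3225*c^4 - 32.777*c^3 + 60.4561*c^2 - 49.5696*c + 30.4704)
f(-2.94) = -0.09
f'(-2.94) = -0.04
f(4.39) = -0.05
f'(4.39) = 0.03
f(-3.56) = -0.07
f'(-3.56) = -0.03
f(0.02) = -0.70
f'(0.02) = -0.51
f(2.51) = -0.18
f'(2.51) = 0.16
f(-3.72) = -0.07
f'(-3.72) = -0.03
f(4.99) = -0.03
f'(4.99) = 0.02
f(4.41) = -0.04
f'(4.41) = 0.03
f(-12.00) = -0.01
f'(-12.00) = -0.00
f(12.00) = -0.00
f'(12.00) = 0.00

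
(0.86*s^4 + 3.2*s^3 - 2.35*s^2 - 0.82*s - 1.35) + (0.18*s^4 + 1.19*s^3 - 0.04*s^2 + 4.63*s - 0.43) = 1.04*s^4 + 4.39*s^3 - 2.39*s^2 + 3.81*s - 1.78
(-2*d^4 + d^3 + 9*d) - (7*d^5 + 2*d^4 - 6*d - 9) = -7*d^5 - 4*d^4 + d^3 + 15*d + 9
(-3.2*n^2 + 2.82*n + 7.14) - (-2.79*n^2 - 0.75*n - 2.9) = -0.41*n^2 + 3.57*n + 10.04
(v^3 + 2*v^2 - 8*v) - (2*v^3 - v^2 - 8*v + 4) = -v^3 + 3*v^2 - 4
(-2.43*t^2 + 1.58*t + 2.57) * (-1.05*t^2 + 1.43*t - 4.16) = 2.5515*t^4 - 5.1339*t^3 + 9.6697*t^2 - 2.8977*t - 10.6912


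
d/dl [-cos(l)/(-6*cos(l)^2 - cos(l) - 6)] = -6*sin(l)^3/(6*cos(l)^2 + cos(l) + 6)^2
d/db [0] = 0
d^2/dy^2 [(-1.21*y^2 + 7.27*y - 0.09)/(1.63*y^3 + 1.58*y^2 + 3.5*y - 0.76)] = (-6.429698*y^6 + 115.893978*y^5 + 150.887796*y^4 - 57.964292*y^3 + 94.926348*y^2 + 48.723744*y + 34.857464)/(4.330747*y^9 + 12.593706*y^8 + 40.104846*y^7 + 51.96998*y^6 + 74.370876*y^5 + 26.358408*y^4 + 20.482664*y^3 - 25.192176*y^2 + 6.0648*y - 0.438976)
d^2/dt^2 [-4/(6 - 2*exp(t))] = 2*(exp(t) + 3)*exp(t)/(exp(t) - 3)^3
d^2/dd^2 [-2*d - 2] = 0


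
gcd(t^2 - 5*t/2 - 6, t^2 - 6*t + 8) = t - 4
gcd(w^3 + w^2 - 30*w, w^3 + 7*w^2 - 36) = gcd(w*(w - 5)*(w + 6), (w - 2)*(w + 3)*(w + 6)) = w + 6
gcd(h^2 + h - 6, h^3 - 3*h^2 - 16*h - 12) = 1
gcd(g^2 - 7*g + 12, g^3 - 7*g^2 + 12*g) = g^2 - 7*g + 12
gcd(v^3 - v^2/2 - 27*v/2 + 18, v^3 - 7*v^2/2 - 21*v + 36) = v^2 + 5*v/2 - 6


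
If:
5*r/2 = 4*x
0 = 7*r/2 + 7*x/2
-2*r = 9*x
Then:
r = 0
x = 0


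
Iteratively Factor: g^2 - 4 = (g + 2)*(g - 2)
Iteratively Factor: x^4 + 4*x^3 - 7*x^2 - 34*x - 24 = (x + 2)*(x^3 + 2*x^2 - 11*x - 12) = (x - 3)*(x + 2)*(x^2 + 5*x + 4) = (x - 3)*(x + 2)*(x + 4)*(x + 1)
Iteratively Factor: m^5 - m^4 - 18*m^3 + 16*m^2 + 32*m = (m - 2)*(m^4 + m^3 - 16*m^2 - 16*m) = (m - 2)*(m + 4)*(m^3 - 3*m^2 - 4*m) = (m - 2)*(m + 1)*(m + 4)*(m^2 - 4*m) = (m - 4)*(m - 2)*(m + 1)*(m + 4)*(m)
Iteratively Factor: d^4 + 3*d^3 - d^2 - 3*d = (d + 3)*(d^3 - d) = (d - 1)*(d + 3)*(d^2 + d) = d*(d - 1)*(d + 3)*(d + 1)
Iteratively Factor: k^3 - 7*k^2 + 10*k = (k - 5)*(k^2 - 2*k) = (k - 5)*(k - 2)*(k)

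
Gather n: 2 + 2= 4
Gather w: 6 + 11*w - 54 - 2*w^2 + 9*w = -2*w^2 + 20*w - 48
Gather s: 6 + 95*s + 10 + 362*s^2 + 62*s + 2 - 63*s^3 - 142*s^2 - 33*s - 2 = -63*s^3 + 220*s^2 + 124*s + 16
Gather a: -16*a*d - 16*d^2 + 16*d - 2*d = -16*a*d - 16*d^2 + 14*d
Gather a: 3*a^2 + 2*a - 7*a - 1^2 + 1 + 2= 3*a^2 - 5*a + 2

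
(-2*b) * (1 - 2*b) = 4*b^2 - 2*b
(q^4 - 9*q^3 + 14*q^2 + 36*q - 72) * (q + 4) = q^5 - 5*q^4 - 22*q^3 + 92*q^2 + 72*q - 288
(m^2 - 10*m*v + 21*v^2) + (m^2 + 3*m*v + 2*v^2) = 2*m^2 - 7*m*v + 23*v^2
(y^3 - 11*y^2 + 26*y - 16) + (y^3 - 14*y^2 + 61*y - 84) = 2*y^3 - 25*y^2 + 87*y - 100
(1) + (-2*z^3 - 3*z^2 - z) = -2*z^3 - 3*z^2 - z + 1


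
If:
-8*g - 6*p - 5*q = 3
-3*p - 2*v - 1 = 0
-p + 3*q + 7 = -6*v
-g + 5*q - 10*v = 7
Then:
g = -241/828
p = 73/276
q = -187/414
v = -165/184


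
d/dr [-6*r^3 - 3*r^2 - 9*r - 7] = -18*r^2 - 6*r - 9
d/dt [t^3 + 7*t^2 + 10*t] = 3*t^2 + 14*t + 10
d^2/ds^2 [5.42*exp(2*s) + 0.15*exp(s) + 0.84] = (21.68*exp(s) + 0.15)*exp(s)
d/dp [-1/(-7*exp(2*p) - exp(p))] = (-14*exp(p) - 1)*exp(-p)/(7*exp(p) + 1)^2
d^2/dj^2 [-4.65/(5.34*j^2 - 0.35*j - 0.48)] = (-265.19508*j^2 + 17.3817*j + 4.65*(10.68*j - 0.35)*(21.36*j - 0.7) + 23.83776)/(-5.34*j^2 + 0.35*j + 0.48)^3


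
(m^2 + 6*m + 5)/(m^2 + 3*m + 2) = (m + 5)/(m + 2)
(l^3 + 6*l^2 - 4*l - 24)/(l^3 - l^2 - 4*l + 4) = (l + 6)/(l - 1)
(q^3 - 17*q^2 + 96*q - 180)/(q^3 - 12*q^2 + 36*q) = (q - 5)/q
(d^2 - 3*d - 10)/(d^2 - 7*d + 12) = (d^2 - 3*d - 10)/(d^2 - 7*d + 12)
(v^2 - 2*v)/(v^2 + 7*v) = (v - 2)/(v + 7)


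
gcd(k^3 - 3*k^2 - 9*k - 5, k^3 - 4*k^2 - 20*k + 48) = 1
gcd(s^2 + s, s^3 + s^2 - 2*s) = s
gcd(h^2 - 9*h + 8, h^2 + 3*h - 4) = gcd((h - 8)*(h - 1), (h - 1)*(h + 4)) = h - 1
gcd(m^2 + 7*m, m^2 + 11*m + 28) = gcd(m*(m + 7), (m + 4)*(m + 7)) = m + 7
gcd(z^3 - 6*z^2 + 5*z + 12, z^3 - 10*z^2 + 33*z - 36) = z^2 - 7*z + 12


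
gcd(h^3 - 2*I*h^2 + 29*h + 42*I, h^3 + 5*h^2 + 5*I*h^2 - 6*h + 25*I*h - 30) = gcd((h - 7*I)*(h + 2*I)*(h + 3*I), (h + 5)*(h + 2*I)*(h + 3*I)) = h^2 + 5*I*h - 6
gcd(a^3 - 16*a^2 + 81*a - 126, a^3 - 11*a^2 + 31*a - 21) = a^2 - 10*a + 21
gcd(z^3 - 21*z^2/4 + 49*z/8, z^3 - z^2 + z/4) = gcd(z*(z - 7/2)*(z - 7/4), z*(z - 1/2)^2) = z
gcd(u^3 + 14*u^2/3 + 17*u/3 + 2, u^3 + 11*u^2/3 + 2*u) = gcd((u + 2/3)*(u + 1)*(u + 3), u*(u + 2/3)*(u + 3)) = u^2 + 11*u/3 + 2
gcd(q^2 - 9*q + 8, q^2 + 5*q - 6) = q - 1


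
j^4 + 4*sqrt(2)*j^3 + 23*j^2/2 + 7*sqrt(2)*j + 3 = (j + sqrt(2)/2)*(j + sqrt(2))^2*(j + 3*sqrt(2)/2)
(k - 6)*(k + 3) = k^2 - 3*k - 18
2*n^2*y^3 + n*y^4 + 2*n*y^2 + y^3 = y^2*(2*n + y)*(n*y + 1)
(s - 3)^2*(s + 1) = s^3 - 5*s^2 + 3*s + 9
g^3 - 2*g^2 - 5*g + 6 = (g - 3)*(g - 1)*(g + 2)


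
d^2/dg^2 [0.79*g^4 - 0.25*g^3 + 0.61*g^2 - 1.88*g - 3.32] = 9.48*g^2 - 1.5*g + 1.22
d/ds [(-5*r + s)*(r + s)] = -4*r + 2*s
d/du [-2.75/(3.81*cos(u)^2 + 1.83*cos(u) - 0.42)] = -(20.955*cos(u) + 5.0325)*sin(u)/(3.81*cos(u)^2 + 1.83*cos(u) - 0.42)^2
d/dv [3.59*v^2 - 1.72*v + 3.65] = 7.18*v - 1.72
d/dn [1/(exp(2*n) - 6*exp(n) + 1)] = 2*(3 - exp(n))*exp(n)/(exp(2*n) - 6*exp(n) + 1)^2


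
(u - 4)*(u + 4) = u^2 - 16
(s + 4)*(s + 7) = s^2 + 11*s + 28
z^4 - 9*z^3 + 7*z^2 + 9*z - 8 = (z - 8)*(z - 1)^2*(z + 1)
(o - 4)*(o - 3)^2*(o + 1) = o^4 - 9*o^3 + 23*o^2 - 3*o - 36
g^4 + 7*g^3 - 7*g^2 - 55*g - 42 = (g - 3)*(g + 1)*(g + 2)*(g + 7)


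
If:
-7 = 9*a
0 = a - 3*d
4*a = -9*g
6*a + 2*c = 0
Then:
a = -7/9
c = 7/3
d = -7/27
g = 28/81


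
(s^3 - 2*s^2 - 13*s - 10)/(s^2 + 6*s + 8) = (s^2 - 4*s - 5)/(s + 4)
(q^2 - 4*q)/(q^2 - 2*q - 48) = q*(4 - q)/(-q^2 + 2*q + 48)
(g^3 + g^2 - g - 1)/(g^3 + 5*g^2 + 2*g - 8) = (g^2 + 2*g + 1)/(g^2 + 6*g + 8)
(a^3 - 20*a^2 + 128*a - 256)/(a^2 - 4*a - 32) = (a^2 - 12*a + 32)/(a + 4)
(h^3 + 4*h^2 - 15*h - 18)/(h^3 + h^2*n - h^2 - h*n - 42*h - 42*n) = (h^2 - 2*h - 3)/(h^2 + h*n - 7*h - 7*n)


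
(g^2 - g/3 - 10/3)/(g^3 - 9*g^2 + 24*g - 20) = (g + 5/3)/(g^2 - 7*g + 10)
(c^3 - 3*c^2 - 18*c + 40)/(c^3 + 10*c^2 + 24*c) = (c^2 - 7*c + 10)/(c*(c + 6))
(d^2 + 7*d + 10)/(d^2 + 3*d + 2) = (d + 5)/(d + 1)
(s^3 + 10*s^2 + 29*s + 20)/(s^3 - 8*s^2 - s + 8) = (s^2 + 9*s + 20)/(s^2 - 9*s + 8)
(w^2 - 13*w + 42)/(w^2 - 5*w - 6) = (w - 7)/(w + 1)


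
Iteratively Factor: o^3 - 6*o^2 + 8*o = (o)*(o^2 - 6*o + 8) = o*(o - 2)*(o - 4)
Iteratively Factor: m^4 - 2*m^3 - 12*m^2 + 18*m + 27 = (m - 3)*(m^3 + m^2 - 9*m - 9) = (m - 3)^2*(m^2 + 4*m + 3) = (m - 3)^2*(m + 3)*(m + 1)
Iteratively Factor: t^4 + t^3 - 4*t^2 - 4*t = (t)*(t^3 + t^2 - 4*t - 4) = t*(t - 2)*(t^2 + 3*t + 2) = t*(t - 2)*(t + 1)*(t + 2)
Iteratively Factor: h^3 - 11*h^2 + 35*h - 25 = (h - 5)*(h^2 - 6*h + 5) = (h - 5)*(h - 1)*(h - 5)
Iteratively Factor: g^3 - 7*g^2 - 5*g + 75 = (g - 5)*(g^2 - 2*g - 15) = (g - 5)*(g + 3)*(g - 5)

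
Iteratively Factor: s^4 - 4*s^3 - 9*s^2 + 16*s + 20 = (s + 2)*(s^3 - 6*s^2 + 3*s + 10) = (s - 2)*(s + 2)*(s^2 - 4*s - 5) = (s - 5)*(s - 2)*(s + 2)*(s + 1)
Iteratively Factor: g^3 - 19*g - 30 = (g - 5)*(g^2 + 5*g + 6) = (g - 5)*(g + 2)*(g + 3)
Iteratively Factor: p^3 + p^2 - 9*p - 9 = (p + 1)*(p^2 - 9) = (p - 3)*(p + 1)*(p + 3)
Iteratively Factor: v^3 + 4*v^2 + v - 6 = (v - 1)*(v^2 + 5*v + 6) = (v - 1)*(v + 2)*(v + 3)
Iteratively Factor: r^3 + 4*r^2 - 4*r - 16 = (r - 2)*(r^2 + 6*r + 8) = (r - 2)*(r + 2)*(r + 4)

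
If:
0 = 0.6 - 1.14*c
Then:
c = 0.53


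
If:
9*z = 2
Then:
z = 2/9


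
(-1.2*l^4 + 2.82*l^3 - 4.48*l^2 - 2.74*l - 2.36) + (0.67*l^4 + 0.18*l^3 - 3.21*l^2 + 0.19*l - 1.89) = -0.53*l^4 + 3.0*l^3 - 7.69*l^2 - 2.55*l - 4.25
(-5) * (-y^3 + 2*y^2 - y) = 5*y^3 - 10*y^2 + 5*y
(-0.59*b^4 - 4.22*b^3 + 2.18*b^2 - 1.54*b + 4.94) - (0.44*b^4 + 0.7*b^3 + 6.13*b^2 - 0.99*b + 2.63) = -1.03*b^4 - 4.92*b^3 - 3.95*b^2 - 0.55*b + 2.31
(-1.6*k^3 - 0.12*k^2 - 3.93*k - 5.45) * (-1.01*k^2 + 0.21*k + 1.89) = 1.616*k^5 - 0.2148*k^4 + 0.9201*k^3 + 4.4524*k^2 - 8.5722*k - 10.3005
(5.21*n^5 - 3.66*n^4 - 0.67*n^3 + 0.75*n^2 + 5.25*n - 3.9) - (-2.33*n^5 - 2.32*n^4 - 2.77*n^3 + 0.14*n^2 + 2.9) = 7.54*n^5 - 1.34*n^4 + 2.1*n^3 + 0.61*n^2 + 5.25*n - 6.8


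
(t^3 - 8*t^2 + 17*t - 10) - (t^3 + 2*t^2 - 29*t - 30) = -10*t^2 + 46*t + 20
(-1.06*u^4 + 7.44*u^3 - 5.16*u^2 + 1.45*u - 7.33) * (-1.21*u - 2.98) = 1.2826*u^5 - 5.8436*u^4 - 15.9276*u^3 + 13.6223*u^2 + 4.5483*u + 21.8434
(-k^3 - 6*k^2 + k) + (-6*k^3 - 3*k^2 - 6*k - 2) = -7*k^3 - 9*k^2 - 5*k - 2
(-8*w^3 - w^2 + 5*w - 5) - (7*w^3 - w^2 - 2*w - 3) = -15*w^3 + 7*w - 2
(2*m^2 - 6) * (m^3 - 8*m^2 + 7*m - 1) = 2*m^5 - 16*m^4 + 8*m^3 + 46*m^2 - 42*m + 6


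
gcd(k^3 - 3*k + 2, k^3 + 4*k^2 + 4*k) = k + 2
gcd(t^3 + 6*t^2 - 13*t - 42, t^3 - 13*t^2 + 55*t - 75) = t - 3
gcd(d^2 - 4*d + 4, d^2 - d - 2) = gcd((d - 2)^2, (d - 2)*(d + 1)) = d - 2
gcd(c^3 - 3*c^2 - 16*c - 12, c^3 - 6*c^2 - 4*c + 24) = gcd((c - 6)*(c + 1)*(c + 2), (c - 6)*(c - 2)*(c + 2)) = c^2 - 4*c - 12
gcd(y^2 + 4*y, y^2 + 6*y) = y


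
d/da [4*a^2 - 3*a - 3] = 8*a - 3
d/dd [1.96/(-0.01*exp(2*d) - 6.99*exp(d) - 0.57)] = (0.0392*exp(d) + 13.7004)*exp(d)/(0.01*exp(2*d) + 6.99*exp(d) + 0.57)^2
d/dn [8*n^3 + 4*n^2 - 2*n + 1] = 24*n^2 + 8*n - 2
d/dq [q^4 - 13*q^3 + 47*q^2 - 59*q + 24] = 4*q^3 - 39*q^2 + 94*q - 59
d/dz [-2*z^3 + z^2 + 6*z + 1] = -6*z^2 + 2*z + 6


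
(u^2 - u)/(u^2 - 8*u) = (u - 1)/(u - 8)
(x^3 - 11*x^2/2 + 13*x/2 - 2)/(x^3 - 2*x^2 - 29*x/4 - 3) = 2*(2*x^2 - 3*x + 1)/(4*x^2 + 8*x + 3)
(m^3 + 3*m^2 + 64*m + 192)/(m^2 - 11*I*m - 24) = (m^2 + m*(3 + 8*I) + 24*I)/(m - 3*I)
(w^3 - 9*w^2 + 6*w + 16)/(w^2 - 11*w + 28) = (w^3 - 9*w^2 + 6*w + 16)/(w^2 - 11*w + 28)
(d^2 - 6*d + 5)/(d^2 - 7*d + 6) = (d - 5)/(d - 6)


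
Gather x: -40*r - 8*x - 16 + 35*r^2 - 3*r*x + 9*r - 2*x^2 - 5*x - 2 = 35*r^2 - 31*r - 2*x^2 + x*(-3*r - 13) - 18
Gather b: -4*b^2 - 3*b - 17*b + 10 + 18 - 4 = -4*b^2 - 20*b + 24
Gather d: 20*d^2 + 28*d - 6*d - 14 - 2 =20*d^2 + 22*d - 16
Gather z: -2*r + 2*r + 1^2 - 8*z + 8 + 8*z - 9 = 0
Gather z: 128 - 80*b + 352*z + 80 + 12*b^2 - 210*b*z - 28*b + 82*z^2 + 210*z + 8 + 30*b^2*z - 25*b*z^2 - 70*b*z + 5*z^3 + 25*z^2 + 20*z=12*b^2 - 108*b + 5*z^3 + z^2*(107 - 25*b) + z*(30*b^2 - 280*b + 582) + 216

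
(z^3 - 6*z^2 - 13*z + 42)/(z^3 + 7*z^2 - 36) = (z - 7)/(z + 6)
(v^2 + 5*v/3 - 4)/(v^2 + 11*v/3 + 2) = (3*v - 4)/(3*v + 2)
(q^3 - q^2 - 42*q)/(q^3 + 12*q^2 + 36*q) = (q - 7)/(q + 6)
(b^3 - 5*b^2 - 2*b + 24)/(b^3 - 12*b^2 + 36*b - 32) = (b^3 - 5*b^2 - 2*b + 24)/(b^3 - 12*b^2 + 36*b - 32)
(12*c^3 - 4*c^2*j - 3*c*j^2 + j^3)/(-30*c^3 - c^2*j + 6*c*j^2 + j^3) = (-6*c^2 - c*j + j^2)/(15*c^2 + 8*c*j + j^2)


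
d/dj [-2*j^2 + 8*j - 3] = 8 - 4*j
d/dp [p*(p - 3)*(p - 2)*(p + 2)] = 4*p^3 - 9*p^2 - 8*p + 12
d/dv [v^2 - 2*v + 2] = 2*v - 2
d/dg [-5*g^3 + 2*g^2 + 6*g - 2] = -15*g^2 + 4*g + 6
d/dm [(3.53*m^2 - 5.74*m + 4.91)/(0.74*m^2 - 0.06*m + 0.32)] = (4.0358*m^2 - 5.0076*m - 1.5422)/(0.5476*m^4 - 0.0888*m^3 + 0.4772*m^2 - 0.0384*m + 0.1024)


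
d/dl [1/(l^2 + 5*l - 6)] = (-2*l - 5)/(l^2 + 5*l - 6)^2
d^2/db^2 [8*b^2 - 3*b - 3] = 16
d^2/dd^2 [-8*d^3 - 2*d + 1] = -48*d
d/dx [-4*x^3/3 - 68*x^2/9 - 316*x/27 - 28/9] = -4*x^2 - 136*x/9 - 316/27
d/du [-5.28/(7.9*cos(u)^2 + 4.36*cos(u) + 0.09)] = -(83.424*cos(u) + 23.0208)*sin(u)/(7.9*cos(u)^2 + 4.36*cos(u) + 0.09)^2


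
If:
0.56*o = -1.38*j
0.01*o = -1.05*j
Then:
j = 0.00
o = 0.00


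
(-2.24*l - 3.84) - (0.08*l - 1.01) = -2.32*l - 2.83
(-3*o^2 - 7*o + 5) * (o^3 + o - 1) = -3*o^5 - 7*o^4 + 2*o^3 - 4*o^2 + 12*o - 5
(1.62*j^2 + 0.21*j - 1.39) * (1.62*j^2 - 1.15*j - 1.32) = 2.6244*j^4 - 1.5228*j^3 - 4.6317*j^2 + 1.3213*j + 1.8348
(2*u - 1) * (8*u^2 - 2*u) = 16*u^3 - 12*u^2 + 2*u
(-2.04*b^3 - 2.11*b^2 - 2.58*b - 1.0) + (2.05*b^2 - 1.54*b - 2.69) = -2.04*b^3 - 0.0600000000000001*b^2 - 4.12*b - 3.69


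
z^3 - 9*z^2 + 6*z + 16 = (z - 8)*(z - 2)*(z + 1)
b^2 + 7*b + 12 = (b + 3)*(b + 4)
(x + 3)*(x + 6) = x^2 + 9*x + 18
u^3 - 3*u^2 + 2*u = u*(u - 2)*(u - 1)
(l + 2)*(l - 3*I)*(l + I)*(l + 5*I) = l^4 + 2*l^3 + 3*I*l^3 + 13*l^2 + 6*I*l^2 + 26*l + 15*I*l + 30*I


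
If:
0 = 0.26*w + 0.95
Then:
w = -3.65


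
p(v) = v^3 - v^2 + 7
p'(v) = 3*v^2 - 2*v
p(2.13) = 12.13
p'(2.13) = 9.35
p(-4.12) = -79.91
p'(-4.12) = 59.16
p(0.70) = 6.85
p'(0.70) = 0.07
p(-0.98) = 5.10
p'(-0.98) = 4.84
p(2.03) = 11.24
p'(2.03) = 8.30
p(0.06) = 7.00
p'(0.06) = -0.11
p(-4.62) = -112.96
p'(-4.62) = 73.27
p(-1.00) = 5.00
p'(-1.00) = 5.00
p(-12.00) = -1865.00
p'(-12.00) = 456.00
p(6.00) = 187.00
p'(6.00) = 96.00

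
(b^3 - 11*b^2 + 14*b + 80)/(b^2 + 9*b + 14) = (b^2 - 13*b + 40)/(b + 7)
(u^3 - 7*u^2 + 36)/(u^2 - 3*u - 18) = (u^2 - u - 6)/(u + 3)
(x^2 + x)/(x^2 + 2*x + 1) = x/(x + 1)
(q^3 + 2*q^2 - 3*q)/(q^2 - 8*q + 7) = q*(q + 3)/(q - 7)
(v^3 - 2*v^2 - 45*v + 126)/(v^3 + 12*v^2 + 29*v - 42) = (v^2 - 9*v + 18)/(v^2 + 5*v - 6)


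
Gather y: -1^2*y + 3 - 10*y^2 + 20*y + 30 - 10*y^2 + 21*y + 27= -20*y^2 + 40*y + 60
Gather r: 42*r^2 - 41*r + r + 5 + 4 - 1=42*r^2 - 40*r + 8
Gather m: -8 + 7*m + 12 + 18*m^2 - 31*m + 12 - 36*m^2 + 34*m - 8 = -18*m^2 + 10*m + 8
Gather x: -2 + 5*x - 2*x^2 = -2*x^2 + 5*x - 2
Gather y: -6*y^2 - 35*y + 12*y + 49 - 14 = -6*y^2 - 23*y + 35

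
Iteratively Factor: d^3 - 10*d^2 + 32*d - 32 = (d - 4)*(d^2 - 6*d + 8) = (d - 4)*(d - 2)*(d - 4)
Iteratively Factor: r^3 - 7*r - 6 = (r + 1)*(r^2 - r - 6) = (r - 3)*(r + 1)*(r + 2)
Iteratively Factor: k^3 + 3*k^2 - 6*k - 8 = (k - 2)*(k^2 + 5*k + 4) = (k - 2)*(k + 1)*(k + 4)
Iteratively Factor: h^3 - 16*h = (h)*(h^2 - 16) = h*(h + 4)*(h - 4)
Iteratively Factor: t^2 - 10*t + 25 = (t - 5)*(t - 5)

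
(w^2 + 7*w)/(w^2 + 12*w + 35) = w/(w + 5)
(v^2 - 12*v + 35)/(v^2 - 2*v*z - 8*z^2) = (-v^2 + 12*v - 35)/(-v^2 + 2*v*z + 8*z^2)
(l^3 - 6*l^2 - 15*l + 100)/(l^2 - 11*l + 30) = (l^2 - l - 20)/(l - 6)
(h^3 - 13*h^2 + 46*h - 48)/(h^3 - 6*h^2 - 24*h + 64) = (h - 3)/(h + 4)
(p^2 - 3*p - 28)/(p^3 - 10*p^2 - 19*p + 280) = (p + 4)/(p^2 - 3*p - 40)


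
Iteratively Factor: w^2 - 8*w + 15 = (w - 3)*(w - 5)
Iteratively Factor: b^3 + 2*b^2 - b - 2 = (b + 1)*(b^2 + b - 2) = (b + 1)*(b + 2)*(b - 1)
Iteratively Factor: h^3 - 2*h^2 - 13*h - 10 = (h + 1)*(h^2 - 3*h - 10) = (h - 5)*(h + 1)*(h + 2)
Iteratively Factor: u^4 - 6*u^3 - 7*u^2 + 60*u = (u + 3)*(u^3 - 9*u^2 + 20*u) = u*(u + 3)*(u^2 - 9*u + 20) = u*(u - 4)*(u + 3)*(u - 5)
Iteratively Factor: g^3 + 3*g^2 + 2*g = (g + 1)*(g^2 + 2*g) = g*(g + 1)*(g + 2)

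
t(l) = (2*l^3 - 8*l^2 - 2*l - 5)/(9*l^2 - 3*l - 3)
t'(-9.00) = 0.22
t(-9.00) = -2.78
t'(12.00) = 0.23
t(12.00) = 1.81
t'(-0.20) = -8.53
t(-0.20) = 2.42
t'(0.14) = 1.02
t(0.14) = 1.67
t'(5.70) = 0.25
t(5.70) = 0.35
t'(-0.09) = -3.00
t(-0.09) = 1.84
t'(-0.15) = -5.28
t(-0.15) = 2.08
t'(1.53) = 1.73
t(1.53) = -1.46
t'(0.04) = -0.36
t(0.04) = 1.64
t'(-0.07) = -2.46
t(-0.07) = 1.78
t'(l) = (3 - 18*l)*(2*l^3 - 8*l^2 - 2*l - 5)/(9*l^2 - 3*l - 3)^2 + (6*l^2 - 16*l - 2)/(9*l^2 - 3*l - 3) = (6*l^4 - 4*l^3 + 8*l^2 + 46*l - 3)/(3*(9*l^4 - 6*l^3 - 5*l^2 + 2*l + 1))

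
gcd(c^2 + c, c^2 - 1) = c + 1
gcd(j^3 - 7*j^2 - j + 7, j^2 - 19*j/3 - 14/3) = j - 7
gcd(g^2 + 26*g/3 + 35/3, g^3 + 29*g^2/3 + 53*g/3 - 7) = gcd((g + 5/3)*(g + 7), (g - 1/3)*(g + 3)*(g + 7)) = g + 7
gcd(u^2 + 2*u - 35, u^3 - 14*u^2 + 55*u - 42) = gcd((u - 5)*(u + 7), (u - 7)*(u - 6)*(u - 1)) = 1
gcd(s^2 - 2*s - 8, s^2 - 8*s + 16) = s - 4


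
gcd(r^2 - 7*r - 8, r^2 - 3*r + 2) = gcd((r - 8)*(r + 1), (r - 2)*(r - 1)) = 1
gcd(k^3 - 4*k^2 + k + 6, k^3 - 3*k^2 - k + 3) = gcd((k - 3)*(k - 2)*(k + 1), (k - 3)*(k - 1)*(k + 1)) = k^2 - 2*k - 3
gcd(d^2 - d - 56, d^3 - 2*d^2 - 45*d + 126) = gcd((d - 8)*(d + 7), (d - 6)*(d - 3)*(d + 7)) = d + 7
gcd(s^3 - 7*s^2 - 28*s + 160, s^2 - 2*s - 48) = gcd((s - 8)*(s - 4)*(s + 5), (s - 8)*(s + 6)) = s - 8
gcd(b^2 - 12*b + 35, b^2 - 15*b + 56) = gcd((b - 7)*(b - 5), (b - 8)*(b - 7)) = b - 7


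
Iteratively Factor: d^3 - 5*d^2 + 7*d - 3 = (d - 1)*(d^2 - 4*d + 3) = (d - 1)^2*(d - 3)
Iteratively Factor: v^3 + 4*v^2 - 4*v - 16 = (v - 2)*(v^2 + 6*v + 8) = (v - 2)*(v + 2)*(v + 4)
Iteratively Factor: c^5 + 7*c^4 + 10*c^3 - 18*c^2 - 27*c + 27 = (c + 3)*(c^4 + 4*c^3 - 2*c^2 - 12*c + 9) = (c - 1)*(c + 3)*(c^3 + 5*c^2 + 3*c - 9) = (c - 1)^2*(c + 3)*(c^2 + 6*c + 9) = (c - 1)^2*(c + 3)^2*(c + 3)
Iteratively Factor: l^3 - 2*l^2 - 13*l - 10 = (l - 5)*(l^2 + 3*l + 2) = (l - 5)*(l + 2)*(l + 1)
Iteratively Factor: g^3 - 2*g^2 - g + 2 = (g - 1)*(g^2 - g - 2) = (g - 2)*(g - 1)*(g + 1)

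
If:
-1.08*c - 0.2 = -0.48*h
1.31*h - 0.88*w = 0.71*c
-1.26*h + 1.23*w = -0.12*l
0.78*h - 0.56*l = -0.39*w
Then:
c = -0.41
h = -0.50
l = -0.99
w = -0.42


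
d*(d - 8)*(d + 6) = d^3 - 2*d^2 - 48*d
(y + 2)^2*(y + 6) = y^3 + 10*y^2 + 28*y + 24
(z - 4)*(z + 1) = z^2 - 3*z - 4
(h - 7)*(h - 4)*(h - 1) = h^3 - 12*h^2 + 39*h - 28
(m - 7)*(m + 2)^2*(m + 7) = m^4 + 4*m^3 - 45*m^2 - 196*m - 196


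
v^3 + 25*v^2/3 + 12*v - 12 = (v - 2/3)*(v + 3)*(v + 6)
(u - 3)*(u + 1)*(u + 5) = u^3 + 3*u^2 - 13*u - 15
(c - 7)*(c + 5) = c^2 - 2*c - 35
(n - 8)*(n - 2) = n^2 - 10*n + 16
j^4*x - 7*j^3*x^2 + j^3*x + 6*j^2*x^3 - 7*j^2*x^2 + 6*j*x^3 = j*(j - 6*x)*(j - x)*(j*x + x)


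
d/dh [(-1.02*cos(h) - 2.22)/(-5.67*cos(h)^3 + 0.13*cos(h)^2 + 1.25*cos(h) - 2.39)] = (11.5668*cos(h)^3 + 37.6296*cos(h)^2 - 0.5772*cos(h) - 5.2128)*sin(h)/(32.1489*cos(h)^6 - 1.4742*cos(h)^5 - 14.1581*cos(h)^4 + 27.4276*cos(h)^3 + 0.9411*cos(h)^2 - 5.975*cos(h) + 5.7121)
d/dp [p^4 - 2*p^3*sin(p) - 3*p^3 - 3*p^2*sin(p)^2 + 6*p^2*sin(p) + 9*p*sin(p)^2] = -2*p^3*cos(p) + 4*p^3 - 3*p^2*sin(2*p) + 6*sqrt(2)*p^2*cos(p + pi/4) - 9*p^2 + 12*p*sin(p) + 9*p*sin(2*p) + 3*p*cos(2*p) - 3*p - 9*cos(2*p)/2 + 9/2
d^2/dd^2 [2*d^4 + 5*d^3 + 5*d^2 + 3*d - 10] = 24*d^2 + 30*d + 10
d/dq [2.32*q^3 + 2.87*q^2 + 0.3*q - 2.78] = 6.96*q^2 + 5.74*q + 0.3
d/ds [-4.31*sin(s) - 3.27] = -4.31*cos(s)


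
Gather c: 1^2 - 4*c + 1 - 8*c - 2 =-12*c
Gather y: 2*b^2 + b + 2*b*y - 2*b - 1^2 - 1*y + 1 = 2*b^2 - b + y*(2*b - 1)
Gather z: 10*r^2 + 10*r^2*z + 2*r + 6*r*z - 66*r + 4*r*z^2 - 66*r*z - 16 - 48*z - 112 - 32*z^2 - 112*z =10*r^2 - 64*r + z^2*(4*r - 32) + z*(10*r^2 - 60*r - 160) - 128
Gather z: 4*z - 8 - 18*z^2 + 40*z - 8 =-18*z^2 + 44*z - 16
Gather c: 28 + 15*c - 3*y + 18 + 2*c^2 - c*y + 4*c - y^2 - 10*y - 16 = 2*c^2 + c*(19 - y) - y^2 - 13*y + 30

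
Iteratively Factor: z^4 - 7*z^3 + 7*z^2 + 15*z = (z - 5)*(z^3 - 2*z^2 - 3*z) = z*(z - 5)*(z^2 - 2*z - 3) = z*(z - 5)*(z + 1)*(z - 3)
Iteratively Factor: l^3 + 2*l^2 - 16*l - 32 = (l - 4)*(l^2 + 6*l + 8) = (l - 4)*(l + 4)*(l + 2)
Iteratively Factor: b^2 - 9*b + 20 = (b - 4)*(b - 5)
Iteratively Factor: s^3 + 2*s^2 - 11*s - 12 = (s + 1)*(s^2 + s - 12) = (s - 3)*(s + 1)*(s + 4)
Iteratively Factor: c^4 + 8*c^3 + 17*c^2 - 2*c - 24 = (c + 2)*(c^3 + 6*c^2 + 5*c - 12) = (c + 2)*(c + 3)*(c^2 + 3*c - 4) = (c + 2)*(c + 3)*(c + 4)*(c - 1)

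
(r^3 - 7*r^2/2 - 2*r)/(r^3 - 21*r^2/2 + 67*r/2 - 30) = r*(2*r + 1)/(2*r^2 - 13*r + 15)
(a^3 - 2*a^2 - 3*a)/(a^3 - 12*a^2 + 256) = a*(a^2 - 2*a - 3)/(a^3 - 12*a^2 + 256)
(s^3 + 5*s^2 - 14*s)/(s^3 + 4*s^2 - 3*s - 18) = s*(s + 7)/(s^2 + 6*s + 9)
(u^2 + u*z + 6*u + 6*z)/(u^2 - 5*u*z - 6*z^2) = (-u - 6)/(-u + 6*z)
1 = 1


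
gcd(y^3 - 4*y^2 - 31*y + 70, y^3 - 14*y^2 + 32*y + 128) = 1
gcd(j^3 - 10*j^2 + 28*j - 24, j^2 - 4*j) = 1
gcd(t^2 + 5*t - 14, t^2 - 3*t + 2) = t - 2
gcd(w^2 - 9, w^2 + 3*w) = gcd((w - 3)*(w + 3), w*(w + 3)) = w + 3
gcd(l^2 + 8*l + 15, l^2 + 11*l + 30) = l + 5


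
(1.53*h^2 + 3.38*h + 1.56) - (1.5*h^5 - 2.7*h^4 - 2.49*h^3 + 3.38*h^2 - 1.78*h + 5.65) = -1.5*h^5 + 2.7*h^4 + 2.49*h^3 - 1.85*h^2 + 5.16*h - 4.09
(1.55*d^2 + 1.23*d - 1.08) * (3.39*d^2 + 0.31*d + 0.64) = 5.2545*d^4 + 4.6502*d^3 - 2.2879*d^2 + 0.4524*d - 0.6912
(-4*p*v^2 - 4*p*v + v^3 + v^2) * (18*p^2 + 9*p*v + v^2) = -72*p^3*v^2 - 72*p^3*v - 18*p^2*v^3 - 18*p^2*v^2 + 5*p*v^4 + 5*p*v^3 + v^5 + v^4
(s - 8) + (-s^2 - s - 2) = -s^2 - 10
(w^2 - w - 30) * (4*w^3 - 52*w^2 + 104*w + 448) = 4*w^5 - 56*w^4 + 36*w^3 + 1904*w^2 - 3568*w - 13440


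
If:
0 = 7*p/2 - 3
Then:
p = 6/7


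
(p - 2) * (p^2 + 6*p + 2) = p^3 + 4*p^2 - 10*p - 4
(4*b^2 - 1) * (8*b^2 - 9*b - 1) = 32*b^4 - 36*b^3 - 12*b^2 + 9*b + 1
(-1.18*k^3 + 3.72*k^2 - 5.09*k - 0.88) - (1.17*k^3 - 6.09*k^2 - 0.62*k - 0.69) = -2.35*k^3 + 9.81*k^2 - 4.47*k - 0.19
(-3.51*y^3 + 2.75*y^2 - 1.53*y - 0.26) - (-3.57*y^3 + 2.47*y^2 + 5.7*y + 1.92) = 0.0600000000000001*y^3 + 0.28*y^2 - 7.23*y - 2.18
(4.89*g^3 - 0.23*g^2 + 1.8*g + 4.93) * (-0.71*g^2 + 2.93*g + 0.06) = -3.4719*g^5 + 14.491*g^4 - 1.6585*g^3 + 1.7599*g^2 + 14.5529*g + 0.2958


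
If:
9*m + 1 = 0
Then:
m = -1/9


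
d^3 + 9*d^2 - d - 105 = (d - 3)*(d + 5)*(d + 7)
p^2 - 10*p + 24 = (p - 6)*(p - 4)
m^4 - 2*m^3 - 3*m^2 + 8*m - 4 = (m - 2)*(m - 1)^2*(m + 2)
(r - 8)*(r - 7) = r^2 - 15*r + 56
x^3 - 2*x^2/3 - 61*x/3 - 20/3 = (x - 5)*(x + 1/3)*(x + 4)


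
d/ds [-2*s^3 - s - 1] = -6*s^2 - 1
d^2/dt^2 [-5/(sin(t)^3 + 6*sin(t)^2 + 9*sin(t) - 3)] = 15*(3*sin(t)^6 + 22*sin(t)^5 + 50*sin(t)^4 + 31*sin(t)^3 - 39*sin(t)^2 - 105*sin(t) - 66)/(sin(t)^3 + 6*sin(t)^2 + 9*sin(t) - 3)^3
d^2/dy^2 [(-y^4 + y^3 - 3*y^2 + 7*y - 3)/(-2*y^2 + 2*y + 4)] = (y^6 - 3*y^5 - 3*y^4 + 9*y^3 + 45*y^2 - 63*y + 35)/(y^6 - 3*y^5 - 3*y^4 + 11*y^3 + 6*y^2 - 12*y - 8)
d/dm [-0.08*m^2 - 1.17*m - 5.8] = -0.16*m - 1.17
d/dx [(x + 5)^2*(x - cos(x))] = (x + 5)*(2*x + (x + 5)*(sin(x) + 1) - 2*cos(x))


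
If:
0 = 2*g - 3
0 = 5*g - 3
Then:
No Solution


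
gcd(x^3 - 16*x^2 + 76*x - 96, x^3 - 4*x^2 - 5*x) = 1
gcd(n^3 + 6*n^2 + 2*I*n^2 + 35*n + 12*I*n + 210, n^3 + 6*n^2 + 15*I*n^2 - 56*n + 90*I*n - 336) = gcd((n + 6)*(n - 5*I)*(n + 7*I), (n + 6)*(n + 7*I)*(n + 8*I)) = n^2 + n*(6 + 7*I) + 42*I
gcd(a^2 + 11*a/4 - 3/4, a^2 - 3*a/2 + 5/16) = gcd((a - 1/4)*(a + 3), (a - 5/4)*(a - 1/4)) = a - 1/4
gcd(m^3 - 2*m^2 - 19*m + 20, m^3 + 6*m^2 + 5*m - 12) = m^2 + 3*m - 4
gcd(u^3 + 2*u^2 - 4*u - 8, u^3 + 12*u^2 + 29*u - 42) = 1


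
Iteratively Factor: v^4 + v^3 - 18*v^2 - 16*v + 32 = (v - 1)*(v^3 + 2*v^2 - 16*v - 32) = (v - 1)*(v + 4)*(v^2 - 2*v - 8) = (v - 4)*(v - 1)*(v + 4)*(v + 2)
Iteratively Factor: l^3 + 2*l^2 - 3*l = (l - 1)*(l^2 + 3*l) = (l - 1)*(l + 3)*(l)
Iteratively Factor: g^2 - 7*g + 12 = (g - 3)*(g - 4)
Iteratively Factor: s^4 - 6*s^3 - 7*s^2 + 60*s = (s - 5)*(s^3 - s^2 - 12*s) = s*(s - 5)*(s^2 - s - 12) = s*(s - 5)*(s + 3)*(s - 4)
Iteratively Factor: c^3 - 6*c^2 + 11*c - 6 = (c - 3)*(c^2 - 3*c + 2) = (c - 3)*(c - 2)*(c - 1)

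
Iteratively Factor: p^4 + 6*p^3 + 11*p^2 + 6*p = (p + 3)*(p^3 + 3*p^2 + 2*p) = (p + 2)*(p + 3)*(p^2 + p) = (p + 1)*(p + 2)*(p + 3)*(p)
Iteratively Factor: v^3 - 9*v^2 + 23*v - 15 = (v - 1)*(v^2 - 8*v + 15) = (v - 3)*(v - 1)*(v - 5)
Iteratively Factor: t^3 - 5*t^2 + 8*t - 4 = (t - 2)*(t^2 - 3*t + 2) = (t - 2)^2*(t - 1)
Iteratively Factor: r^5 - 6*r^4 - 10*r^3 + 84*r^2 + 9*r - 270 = (r + 2)*(r^4 - 8*r^3 + 6*r^2 + 72*r - 135) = (r + 2)*(r + 3)*(r^3 - 11*r^2 + 39*r - 45) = (r - 3)*(r + 2)*(r + 3)*(r^2 - 8*r + 15) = (r - 5)*(r - 3)*(r + 2)*(r + 3)*(r - 3)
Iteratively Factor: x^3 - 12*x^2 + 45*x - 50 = (x - 5)*(x^2 - 7*x + 10) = (x - 5)^2*(x - 2)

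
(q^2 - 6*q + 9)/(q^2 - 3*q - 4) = (-q^2 + 6*q - 9)/(-q^2 + 3*q + 4)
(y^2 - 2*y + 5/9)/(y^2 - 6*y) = (y^2 - 2*y + 5/9)/(y*(y - 6))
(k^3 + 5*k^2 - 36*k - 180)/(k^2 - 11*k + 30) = (k^2 + 11*k + 30)/(k - 5)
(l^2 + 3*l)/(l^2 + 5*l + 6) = l/(l + 2)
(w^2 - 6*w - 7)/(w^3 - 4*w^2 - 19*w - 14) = 1/(w + 2)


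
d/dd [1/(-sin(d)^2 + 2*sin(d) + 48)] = 2*(sin(d) - 1)*cos(d)/((sin(d) - 8)^2*(sin(d) + 6)^2)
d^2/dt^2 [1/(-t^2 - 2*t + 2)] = 2*(t^2 + 2*t - 4*(t + 1)^2 - 2)/(t^2 + 2*t - 2)^3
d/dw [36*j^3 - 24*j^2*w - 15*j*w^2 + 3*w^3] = -24*j^2 - 30*j*w + 9*w^2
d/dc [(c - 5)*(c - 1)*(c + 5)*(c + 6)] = 4*c^3 + 15*c^2 - 62*c - 125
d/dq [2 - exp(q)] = -exp(q)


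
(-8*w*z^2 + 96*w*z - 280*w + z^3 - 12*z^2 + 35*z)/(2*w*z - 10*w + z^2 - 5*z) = (-8*w*z + 56*w + z^2 - 7*z)/(2*w + z)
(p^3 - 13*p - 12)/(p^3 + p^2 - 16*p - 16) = (p + 3)/(p + 4)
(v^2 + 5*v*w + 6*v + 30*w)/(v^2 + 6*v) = (v + 5*w)/v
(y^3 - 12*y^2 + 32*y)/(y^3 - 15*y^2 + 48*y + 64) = y*(y - 4)/(y^2 - 7*y - 8)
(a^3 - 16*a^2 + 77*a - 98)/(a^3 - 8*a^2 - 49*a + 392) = (a^2 - 9*a + 14)/(a^2 - a - 56)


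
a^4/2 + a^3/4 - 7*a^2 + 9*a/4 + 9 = (a/2 + 1/2)*(a - 3)*(a - 3/2)*(a + 4)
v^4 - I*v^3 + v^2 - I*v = v*(v - I)^2*(v + I)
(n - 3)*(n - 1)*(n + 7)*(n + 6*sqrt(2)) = n^4 + 3*n^3 + 6*sqrt(2)*n^3 - 25*n^2 + 18*sqrt(2)*n^2 - 150*sqrt(2)*n + 21*n + 126*sqrt(2)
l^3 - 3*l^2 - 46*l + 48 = (l - 8)*(l - 1)*(l + 6)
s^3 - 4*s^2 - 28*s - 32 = (s - 8)*(s + 2)^2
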